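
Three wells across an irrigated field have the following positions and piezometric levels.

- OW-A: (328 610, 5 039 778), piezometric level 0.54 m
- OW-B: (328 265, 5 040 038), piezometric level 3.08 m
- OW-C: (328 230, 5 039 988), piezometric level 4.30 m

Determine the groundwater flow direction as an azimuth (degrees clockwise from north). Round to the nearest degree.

Three-point gradient (reference OW-A): Δ to OW-B = (-345, 260, +2.54), Δ to OW-C = (-380, 210, +3.76).
∂h/∂x = -0.01686, ∂h/∂y = -0.01260 (det = 26350).
Flow direction (−∇h) has components (+0.01686 E, +0.01260 N).
Azimuth = atan2(E, N) = atan2(+0.01686, +0.01260) = 53.2° ≈ 053°.

053°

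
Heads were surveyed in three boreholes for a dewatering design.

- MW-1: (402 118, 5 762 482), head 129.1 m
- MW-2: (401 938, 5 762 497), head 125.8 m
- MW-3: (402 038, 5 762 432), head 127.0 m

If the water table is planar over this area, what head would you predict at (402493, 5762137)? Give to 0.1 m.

132.5 m

Differences from MW-1: to MW-2 (Δx, Δy, Δh) = (-180, 15, -3.3); to MW-3 = (-80, -50, -2.1).
Solve a·Δx + b·Δy = Δh: det = (-180)·(-50) − (-80)·15 = 10200.
∂h/∂x = [(-3.3)·(-50) − (-2.1)·15] / 10200 = +0.01926
∂h/∂y = [(-180)·(-2.1) − (-80)·(-3.3)] / 10200 = +0.01118
h(402493, 5762137) = 129.1 + (+0.01926)·(375) + (+0.01118)·(-345) = 129.1 +7.224 -3.856 = 132.468 m.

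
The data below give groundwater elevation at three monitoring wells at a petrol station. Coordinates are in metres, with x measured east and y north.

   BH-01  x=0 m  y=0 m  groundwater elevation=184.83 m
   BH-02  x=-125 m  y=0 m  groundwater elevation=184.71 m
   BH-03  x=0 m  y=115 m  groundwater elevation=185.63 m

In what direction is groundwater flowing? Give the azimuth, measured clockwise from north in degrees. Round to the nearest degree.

188°

∂h/∂x = (184.71 − 184.83) / (-125 − 0) = +0.0009600
∂h/∂y = (185.63 − 184.83) / (115 − 0) = +0.006957
Flow direction (−∇h) has components (-0.0009600 E, -0.006957 N).
Azimuth = atan2(E, N) = atan2(-0.0009600, -0.006957) = 187.9° ≈ 188°.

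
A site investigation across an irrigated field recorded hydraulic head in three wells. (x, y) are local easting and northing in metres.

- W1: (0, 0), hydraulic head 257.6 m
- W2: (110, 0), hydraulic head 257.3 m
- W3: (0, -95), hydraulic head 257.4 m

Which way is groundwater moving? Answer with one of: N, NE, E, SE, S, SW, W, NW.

∂h/∂x = (257.3 − 257.6) / (110 − 0) = -0.002727
∂h/∂y = (257.4 − 257.6) / (-95 − 0) = +0.002105
Flow = −∇h = (+0.002727 east, -0.002105 north), which points southeast.

SE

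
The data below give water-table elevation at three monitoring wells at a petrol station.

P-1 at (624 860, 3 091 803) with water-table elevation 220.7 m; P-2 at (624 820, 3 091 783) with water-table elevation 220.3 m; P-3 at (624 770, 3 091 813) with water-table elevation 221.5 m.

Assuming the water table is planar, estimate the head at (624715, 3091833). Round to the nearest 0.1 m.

222.4 m

Three-point gradient (reference P-1): Δ to P-2 = (-40, -20, -0.4), Δ to P-3 = (-90, 10, +0.8).
∂h/∂x = -0.005455, ∂h/∂y = +0.03091 (det = -2200).
h(624715, 3091833) = 220.7 + (-0.005455)·(-145) + (+0.03091)·(30) = 220.7 +0.791 +0.927 = 222.418 m.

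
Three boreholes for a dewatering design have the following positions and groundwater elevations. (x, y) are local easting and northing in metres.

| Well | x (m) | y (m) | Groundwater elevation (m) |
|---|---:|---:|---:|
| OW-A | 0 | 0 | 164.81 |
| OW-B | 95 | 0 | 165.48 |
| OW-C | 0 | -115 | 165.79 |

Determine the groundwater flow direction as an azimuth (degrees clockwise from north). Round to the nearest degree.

∂h/∂x = (165.48 − 164.81) / (95 − 0) = +0.007053
∂h/∂y = (165.79 − 164.81) / (-115 − 0) = -0.008522
Flow direction (−∇h) has components (-0.007053 E, +0.008522 N).
Azimuth = atan2(E, N) = atan2(-0.007053, +0.008522) = 320.4° ≈ 320°.

320°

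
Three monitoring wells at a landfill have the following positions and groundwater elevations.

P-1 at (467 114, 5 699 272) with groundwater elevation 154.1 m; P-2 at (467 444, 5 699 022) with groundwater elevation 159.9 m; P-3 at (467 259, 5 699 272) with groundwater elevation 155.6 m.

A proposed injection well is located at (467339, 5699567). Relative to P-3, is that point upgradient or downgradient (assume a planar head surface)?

downgradient

Differences from P-1: to P-2 (Δx, Δy, Δh) = (330, -250, +5.8); to P-3 = (145, 0, +1.5).
Determinant of the coordinate differences = 330·0 − 145·(-250) = 36250.
∂h/∂x = [(+5.8)·0 − (+1.5)·(-250)] / 36250 = +0.01034
∂h/∂y = [330·(+1.5) − 145·(+5.8)] / 36250 = -0.009545
Head at (467339, 5699567) = 154.1 + (+0.01034)·(225) + (-0.009545)·(295) = 153.61 m.
That is lower than the 155.6 m at P-3, so the point is downgradient.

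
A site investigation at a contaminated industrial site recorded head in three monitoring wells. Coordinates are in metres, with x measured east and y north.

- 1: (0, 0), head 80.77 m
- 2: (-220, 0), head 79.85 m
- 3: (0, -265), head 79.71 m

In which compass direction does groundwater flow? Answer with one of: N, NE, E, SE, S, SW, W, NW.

SW

∂h/∂x = (79.85 − 80.77) / (-220 − 0) = +0.004182
∂h/∂y = (79.71 − 80.77) / (-265 − 0) = +0.004000
Flow = −∇h = (-0.004182 east, -0.004000 north), which points southwest.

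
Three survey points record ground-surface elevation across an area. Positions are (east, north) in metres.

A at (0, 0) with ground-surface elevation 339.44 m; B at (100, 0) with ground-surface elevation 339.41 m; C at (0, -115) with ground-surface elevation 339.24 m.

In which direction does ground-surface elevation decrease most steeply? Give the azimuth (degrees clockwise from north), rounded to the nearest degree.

∂z/∂x = (339.41 − 339.44) / (100 − 0) = -0.0003000
∂z/∂y = (339.24 − 339.44) / (-115 − 0) = +0.001739
Steepest decrease is along −∇f: components (+0.0003000 E, -0.001739 N).
Azimuth = atan2(+0.0003000, -0.001739) = 170.2° ≈ 170°.

170°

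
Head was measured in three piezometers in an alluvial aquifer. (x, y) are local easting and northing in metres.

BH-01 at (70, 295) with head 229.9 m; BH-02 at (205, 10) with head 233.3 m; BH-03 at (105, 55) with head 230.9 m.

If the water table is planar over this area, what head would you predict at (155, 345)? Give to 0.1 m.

With h = a·x + b·y + c and BH-01 as origin, the differences give:
  135·a + (-285)·b = +3.4
  35·a + (-240)·b = +1.0
Eliminate b (×(-240) and ×(-285), subtract): -22425·a = -531.00 → a = ∂h/∂x = +0.02368
Back-substitute: b = ∂h/∂y = -0.0007135.
h(155, 345) = 229.9 + (+0.02368)·(85) + (-0.0007135)·(50) = 229.9 +2.013 -0.036 = 231.877 m.

231.9 m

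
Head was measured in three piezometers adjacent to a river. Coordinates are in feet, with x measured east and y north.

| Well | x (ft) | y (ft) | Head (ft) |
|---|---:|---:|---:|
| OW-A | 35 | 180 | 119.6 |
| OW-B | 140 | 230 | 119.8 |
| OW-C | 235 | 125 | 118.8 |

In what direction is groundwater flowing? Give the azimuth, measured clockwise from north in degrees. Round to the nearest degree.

Differences from OW-A: to OW-B (Δx, Δy, Δh) = (105, 50, +0.2); to OW-C = (200, -55, -0.8).
Determinant of the coordinate differences = 105·(-55) − 200·50 = -15775.
∂h/∂x = [(+0.2)·(-55) − (-0.8)·50] / -15775 = -0.001838
∂h/∂y = [105·(-0.8) − 200·(+0.2)] / -15775 = +0.007861
Flow direction (−∇h) has components (+0.001838 E, -0.007861 N).
Azimuth = atan2(E, N) = atan2(+0.001838, -0.007861) = 166.8° ≈ 167°.

167°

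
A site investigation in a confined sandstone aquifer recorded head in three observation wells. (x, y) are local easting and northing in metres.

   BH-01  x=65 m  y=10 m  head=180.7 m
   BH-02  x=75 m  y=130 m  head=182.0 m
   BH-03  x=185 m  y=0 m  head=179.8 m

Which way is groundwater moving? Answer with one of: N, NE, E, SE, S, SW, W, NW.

Differences from BH-01: to BH-02 (Δx, Δy, Δh) = (10, 120, +1.3); to BH-03 = (120, -10, -0.9).
Determinant of the coordinate differences = 10·(-10) − 120·120 = -14500.
∂h/∂x = [(+1.3)·(-10) − (-0.9)·120] / -14500 = -0.006552
∂h/∂y = [10·(-0.9) − 120·(+1.3)] / -14500 = +0.01138
Flow = −∇h = (+0.006552 east, -0.01138 north), which points southeast.

SE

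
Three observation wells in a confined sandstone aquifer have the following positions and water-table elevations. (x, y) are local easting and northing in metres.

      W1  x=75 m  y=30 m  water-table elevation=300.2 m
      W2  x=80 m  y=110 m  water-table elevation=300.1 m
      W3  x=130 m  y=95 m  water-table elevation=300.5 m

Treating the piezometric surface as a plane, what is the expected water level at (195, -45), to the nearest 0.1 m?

Taking W1 as reference: W2−W1 = (5, 80, -0.1); W3−W1 = (55, 65, +0.3).
Determinant of the coordinate differences = 5·65 − 55·80 = -4075.
∂h/∂x = [(-0.1)·65 − (+0.3)·80] / -4075 = +0.007485
∂h/∂y = [5·(+0.3) − 55·(-0.1)] / -4075 = -0.001718
h(195, -45) = 300.2 + (+0.007485)·(120) + (-0.001718)·(-75) = 300.2 +0.898 +0.129 = 301.227 m.

301.2 m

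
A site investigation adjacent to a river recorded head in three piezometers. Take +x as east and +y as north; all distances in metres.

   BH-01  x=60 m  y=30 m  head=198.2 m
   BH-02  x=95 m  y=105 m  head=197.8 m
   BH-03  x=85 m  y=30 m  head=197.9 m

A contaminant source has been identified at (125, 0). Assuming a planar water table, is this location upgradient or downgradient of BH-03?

Taking BH-01 as reference: BH-02−BH-01 = (35, 75, -0.4); BH-03−BH-01 = (25, 0, -0.3).
Determinant of the coordinate differences = 35·0 − 25·75 = -1875.
∂h/∂x = [(-0.4)·0 − (-0.3)·75] / -1875 = -0.01200
∂h/∂y = [35·(-0.3) − 25·(-0.4)] / -1875 = +0.0002667
Head at (125, 0) = 198.2 + (-0.01200)·(65) + (+0.0002667)·(-30) = 197.41 m.
That is lower than the 197.9 m at BH-03, so the point is downgradient.

downgradient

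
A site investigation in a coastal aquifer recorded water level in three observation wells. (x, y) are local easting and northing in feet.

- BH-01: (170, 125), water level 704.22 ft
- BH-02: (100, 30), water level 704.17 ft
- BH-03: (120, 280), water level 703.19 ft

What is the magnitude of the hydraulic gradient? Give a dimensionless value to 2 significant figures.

With h = a·x + b·y + c and BH-01 as origin, the differences give:
  (-70)·a + (-95)·b = -0.05
  (-50)·a + 155·b = -1.03
Eliminate b (×155 and ×(-95), subtract): -15600·a = -105.600 → a = ∂h/∂x = +0.006769
Back-substitute: b = ∂h/∂y = -0.004462.
|∇h| = √(0.006769² + -0.004462²) = 0.008107

0.0081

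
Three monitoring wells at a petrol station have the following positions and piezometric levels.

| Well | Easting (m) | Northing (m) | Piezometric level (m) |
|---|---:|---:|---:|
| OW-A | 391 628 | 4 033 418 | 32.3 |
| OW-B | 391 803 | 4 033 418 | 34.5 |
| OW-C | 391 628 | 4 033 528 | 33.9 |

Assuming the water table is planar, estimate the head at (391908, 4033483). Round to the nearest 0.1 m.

36.8 m

∂h/∂x = (34.5 − 32.3) / (391803 − 391628) = +0.01257
∂h/∂y = (33.9 − 32.3) / (4033528 − 4033418) = +0.01455
h(391908, 4033483) = 32.3 + (+0.01257)·(280) + (+0.01455)·(65) = 32.3 +3.520 +0.945 = 36.765 m.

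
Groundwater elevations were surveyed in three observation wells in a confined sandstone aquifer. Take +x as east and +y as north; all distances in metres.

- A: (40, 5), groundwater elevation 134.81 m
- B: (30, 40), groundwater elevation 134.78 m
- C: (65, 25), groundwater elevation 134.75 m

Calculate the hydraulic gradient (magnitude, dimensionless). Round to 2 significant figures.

Differences from A: to B (Δx, Δy, Δh) = (-10, 35, -0.03); to C = (25, 20, -0.06).
Solve a·Δx + b·Δy = Δh: det = (-10)·20 − 25·35 = -1075.
∂h/∂x = [(-0.03)·20 − (-0.06)·35] / -1075 = -0.001395
∂h/∂y = [(-10)·(-0.06) − 25·(-0.03)] / -1075 = -0.001256
|∇h| = √(-0.001395² + -0.001256²) = 0.001877

0.0019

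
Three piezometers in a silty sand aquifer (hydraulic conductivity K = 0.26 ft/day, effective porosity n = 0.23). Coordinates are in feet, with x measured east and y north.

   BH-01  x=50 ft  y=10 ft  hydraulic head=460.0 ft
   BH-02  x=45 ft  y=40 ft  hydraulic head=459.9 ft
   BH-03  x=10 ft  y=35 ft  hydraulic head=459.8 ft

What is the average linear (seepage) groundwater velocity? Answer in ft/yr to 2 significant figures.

Differences from BH-01: to BH-02 (Δx, Δy, Δh) = (-5, 30, -0.1); to BH-03 = (-40, 25, -0.2).
Solve a·Δx + b·Δy = Δh: det = (-5)·25 − (-40)·30 = 1075.
∂h/∂x = [(-0.1)·25 − (-0.2)·30] / 1075 = +0.003256
∂h/∂y = [(-5)·(-0.2) − (-40)·(-0.1)] / 1075 = -0.002791
|∇h| = √(0.003256² + -0.002791²) = 0.004288
Seepage velocity v = K·i/n = 0.26 × 0.004288 / 0.23 = 0.004847 ft/day = 1.77 ft/yr.

1.8 ft/yr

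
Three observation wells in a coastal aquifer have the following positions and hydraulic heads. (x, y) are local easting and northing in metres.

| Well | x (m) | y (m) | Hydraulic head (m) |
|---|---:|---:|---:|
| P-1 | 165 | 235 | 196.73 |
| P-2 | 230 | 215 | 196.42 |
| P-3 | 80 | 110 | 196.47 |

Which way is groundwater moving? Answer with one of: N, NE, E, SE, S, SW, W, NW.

With h = a·x + b·y + c and P-1 as origin, the differences give:
  65·a + (-20)·b = -0.31
  (-85)·a + (-125)·b = -0.26
Eliminate b (×(-125) and ×(-20), subtract): -9825·a = 33.550 → a = ∂h/∂x = -0.003415
Back-substitute: b = ∂h/∂y = +0.004402.
Flow = −∇h = (+0.003415 east, -0.004402 north), which points southeast.

SE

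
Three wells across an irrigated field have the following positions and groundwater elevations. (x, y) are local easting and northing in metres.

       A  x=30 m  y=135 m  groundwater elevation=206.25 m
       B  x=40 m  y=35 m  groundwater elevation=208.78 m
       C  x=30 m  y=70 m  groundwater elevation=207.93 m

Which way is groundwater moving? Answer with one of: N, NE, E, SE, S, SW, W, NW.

Differences from A: to B (Δx, Δy, Δh) = (10, -100, +2.53); to C = (0, -65, +1.68).
Determinant of the coordinate differences = 10·(-65) − 0·(-100) = -650.
∂h/∂x = [(+2.53)·(-65) − (+1.68)·(-100)] / -650 = -0.005462
∂h/∂y = [10·(+1.68) − 0·(+2.53)] / -650 = -0.02585
Flow = −∇h = (+0.005462 east, +0.02585 north), which points north.

N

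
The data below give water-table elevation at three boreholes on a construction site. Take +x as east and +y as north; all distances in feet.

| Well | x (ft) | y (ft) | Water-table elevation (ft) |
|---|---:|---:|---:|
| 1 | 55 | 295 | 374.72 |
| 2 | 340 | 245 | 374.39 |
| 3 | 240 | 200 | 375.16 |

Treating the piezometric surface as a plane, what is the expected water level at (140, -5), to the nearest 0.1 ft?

Taking 1 as reference: 2−1 = (285, -50, -0.33); 3−1 = (185, -95, +0.44).
Determinant of the coordinate differences = 285·(-95) − 185·(-50) = -17825.
∂h/∂x = [(-0.33)·(-95) − (+0.44)·(-50)] / -17825 = -0.002993
∂h/∂y = [285·(+0.44) − 185·(-0.33)] / -17825 = -0.01046
h(140, -5) = 374.72 + (-0.002993)·(85) + (-0.01046)·(-300) = 374.72 -0.254 +3.138 = 377.604 ft.

377.6 ft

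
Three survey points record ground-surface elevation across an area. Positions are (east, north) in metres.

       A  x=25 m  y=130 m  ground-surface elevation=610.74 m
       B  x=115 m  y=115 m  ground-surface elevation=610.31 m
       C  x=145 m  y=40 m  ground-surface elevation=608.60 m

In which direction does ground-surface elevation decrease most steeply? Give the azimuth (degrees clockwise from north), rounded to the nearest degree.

177°

With z = a·x + b·y + c and A as origin, the differences give:
  90·a + (-15)·b = -0.43
  120·a + (-90)·b = -2.14
Eliminate b (×(-90) and ×(-15), subtract): -6300·a = 6.600 → a = ∂z/∂x = -0.001048
Back-substitute: b = ∂z/∂y = +0.02238.
Steepest decrease is along −∇f: components (+0.001048 E, -0.02238 N).
Azimuth = atan2(+0.001048, -0.02238) = 177.3° ≈ 177°.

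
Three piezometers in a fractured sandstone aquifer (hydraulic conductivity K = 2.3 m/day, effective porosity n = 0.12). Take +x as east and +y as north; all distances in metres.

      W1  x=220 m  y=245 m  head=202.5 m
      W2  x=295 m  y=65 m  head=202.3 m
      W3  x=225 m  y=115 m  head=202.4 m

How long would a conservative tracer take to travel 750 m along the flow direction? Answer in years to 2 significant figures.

Taking W1 as reference: W2−W1 = (75, -180, -0.2); W3−W1 = (5, -130, -0.1).
Determinant of the coordinate differences = 75·(-130) − 5·(-180) = -8850.
∂h/∂x = [(-0.2)·(-130) − (-0.1)·(-180)] / -8850 = -0.0009040
∂h/∂y = [75·(-0.1) − 5·(-0.2)] / -8850 = +0.0007345
|∇h| = √(-0.0009040² + 0.0007345²) = 0.001165
Seepage velocity v = K·i/n = 2.3 × 0.001165 / 0.12 = 0.02233 m/day.
t = 750 / 0.02233 = 3.359e+04 days = 92 years.

92 years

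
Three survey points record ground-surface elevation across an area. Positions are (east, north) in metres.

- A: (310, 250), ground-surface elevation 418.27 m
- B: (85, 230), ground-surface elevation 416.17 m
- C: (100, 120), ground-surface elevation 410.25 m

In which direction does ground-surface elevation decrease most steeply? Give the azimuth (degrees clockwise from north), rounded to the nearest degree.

With z = a·x + b·y + c and A as origin, the differences give:
  (-225)·a + (-20)·b = -2.10
  (-210)·a + (-130)·b = -8.02
Eliminate b (×(-130) and ×(-20), subtract): 25050·a = 112.600 → a = ∂z/∂x = +0.004495
Back-substitute: b = ∂z/∂y = +0.05443.
Steepest decrease is along −∇f: components (-0.004495 E, -0.05443 N).
Azimuth = atan2(-0.004495, -0.05443) = 184.7° ≈ 185°.

185°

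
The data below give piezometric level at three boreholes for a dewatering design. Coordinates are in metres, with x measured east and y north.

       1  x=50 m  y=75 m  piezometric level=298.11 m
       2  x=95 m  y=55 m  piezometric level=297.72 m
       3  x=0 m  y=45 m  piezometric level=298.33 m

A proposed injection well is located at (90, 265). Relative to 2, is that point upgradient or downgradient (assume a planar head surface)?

With h = a·x + b·y + c and 1 as origin, the differences give:
  45·a + (-20)·b = -0.39
  (-50)·a + (-30)·b = +0.22
Eliminate b (×(-30) and ×(-20), subtract): -2350·a = 16.100 → a = ∂h/∂x = -0.006851
Back-substitute: b = ∂h/∂y = +0.004085.
Head at (90, 265) = 298.11 + (-0.006851)·(40) + (+0.004085)·(190) = 298.61 m.
That is higher than the 297.72 m at 2, so the point is upgradient.

upgradient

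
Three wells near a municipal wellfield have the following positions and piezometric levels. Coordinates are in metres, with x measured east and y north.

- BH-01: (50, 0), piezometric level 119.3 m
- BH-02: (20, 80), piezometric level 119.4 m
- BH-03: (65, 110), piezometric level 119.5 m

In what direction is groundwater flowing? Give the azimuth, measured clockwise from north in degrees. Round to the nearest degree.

Differences from BH-01: to BH-02 (Δx, Δy, Δh) = (-30, 80, +0.1); to BH-03 = (15, 110, +0.2).
Solve a·Δx + b·Δy = Δh: det = (-30)·110 − 15·80 = -4500.
∂h/∂x = [(+0.1)·110 − (+0.2)·80] / -4500 = +0.001111
∂h/∂y = [(-30)·(+0.2) − 15·(+0.1)] / -4500 = +0.001667
Flow direction (−∇h) has components (-0.001111 E, -0.001667 N).
Azimuth = atan2(E, N) = atan2(-0.001111, -0.001667) = 213.7° ≈ 214°.

214°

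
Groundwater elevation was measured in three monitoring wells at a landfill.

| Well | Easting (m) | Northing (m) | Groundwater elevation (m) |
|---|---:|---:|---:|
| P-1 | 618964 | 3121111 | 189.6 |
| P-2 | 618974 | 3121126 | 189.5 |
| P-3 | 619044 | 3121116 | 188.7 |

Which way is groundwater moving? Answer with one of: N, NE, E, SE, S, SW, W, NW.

Taking P-1 as reference: P-2−P-1 = (10, 15, -0.1); P-3−P-1 = (80, 5, -0.9).
Determinant of the coordinate differences = 10·5 − 80·15 = -1150.
∂h/∂x = [(-0.1)·5 − (-0.9)·15] / -1150 = -0.01130
∂h/∂y = [10·(-0.9) − 80·(-0.1)] / -1150 = +0.0008696
Flow = −∇h = (+0.01130 east, -0.0008696 north), which points east.

E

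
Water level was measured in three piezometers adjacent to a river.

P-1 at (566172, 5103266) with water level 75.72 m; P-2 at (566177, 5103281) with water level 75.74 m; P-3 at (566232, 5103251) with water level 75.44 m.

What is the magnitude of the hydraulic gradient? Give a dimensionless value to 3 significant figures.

0.00481

Differences from P-1: to P-2 (Δx, Δy, Δh) = (5, 15, +0.02); to P-3 = (60, -15, -0.28).
Determinant of the coordinate differences = 5·(-15) − 60·15 = -975.
∂h/∂x = [(+0.02)·(-15) − (-0.28)·15] / -975 = -0.004000
∂h/∂y = [5·(-0.28) − 60·(+0.02)] / -975 = +0.002667
|∇h| = √(-0.004000² + 0.002667²) = 0.004808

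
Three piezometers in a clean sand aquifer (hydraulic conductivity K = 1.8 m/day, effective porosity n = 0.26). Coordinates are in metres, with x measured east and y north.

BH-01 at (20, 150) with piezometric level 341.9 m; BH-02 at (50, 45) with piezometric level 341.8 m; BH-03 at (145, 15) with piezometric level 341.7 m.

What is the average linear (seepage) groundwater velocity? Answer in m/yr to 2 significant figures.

2.8 m/yr

Taking BH-01 as reference: BH-02−BH-01 = (30, -105, -0.1); BH-03−BH-01 = (125, -135, -0.2).
Solve a·Δx + b·Δy = Δh: det = 30·(-135) − 125·(-105) = 9075.
∂h/∂x = [(-0.1)·(-135) − (-0.2)·(-105)] / 9075 = -0.0008264
∂h/∂y = [30·(-0.2) − 125·(-0.1)] / 9075 = +0.0007163
|∇h| = √(-0.0008264² + 0.0007163²) = 0.001094
Seepage velocity v = K·i/n = 1.8 × 0.001094 / 0.26 = 0.007574 m/day = 2.766 m/yr.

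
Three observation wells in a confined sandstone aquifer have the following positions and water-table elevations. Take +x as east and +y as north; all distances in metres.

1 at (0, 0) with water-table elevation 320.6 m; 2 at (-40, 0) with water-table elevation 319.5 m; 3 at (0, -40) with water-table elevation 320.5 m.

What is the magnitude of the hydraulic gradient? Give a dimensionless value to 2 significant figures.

∂h/∂x = (319.5 − 320.6) / (-40 − 0) = +0.02750
∂h/∂y = (320.5 − 320.6) / (-40 − 0) = +0.002500
|∇h| = √(0.02750² + 0.002500²) = 0.02761

0.028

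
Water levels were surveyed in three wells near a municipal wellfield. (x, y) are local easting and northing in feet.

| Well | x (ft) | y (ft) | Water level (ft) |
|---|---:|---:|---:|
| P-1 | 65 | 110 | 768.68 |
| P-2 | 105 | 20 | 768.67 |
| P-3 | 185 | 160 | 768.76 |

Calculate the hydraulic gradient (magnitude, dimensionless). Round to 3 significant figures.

With h = a·x + b·y + c and P-1 as origin, the differences give:
  40·a + (-90)·b = -0.01
  120·a + 50·b = +0.08
Eliminate b (×50 and ×(-90), subtract): 12800·a = 6.700 → a = ∂h/∂x = +0.0005234
Back-substitute: b = ∂h/∂y = +0.0003438.
|∇h| = √(0.0005234² + 0.0003438²) = 0.0006262

0.000626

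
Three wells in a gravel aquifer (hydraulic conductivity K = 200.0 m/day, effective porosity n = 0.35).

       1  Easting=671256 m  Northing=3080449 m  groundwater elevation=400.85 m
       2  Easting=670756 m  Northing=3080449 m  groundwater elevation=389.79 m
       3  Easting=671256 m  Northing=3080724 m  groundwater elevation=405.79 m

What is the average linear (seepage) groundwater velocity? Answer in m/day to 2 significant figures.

16 m/day

∂h/∂x = (389.79 − 400.85) / (670756 − 671256) = +0.02212
∂h/∂y = (405.79 − 400.85) / (3080724 − 3080449) = +0.01796
|∇h| = √(0.02212² + 0.01796²) = 0.02849
Seepage velocity v = K·i/n = 200.0 × 0.02849 / 0.35 = 16.28 m/day.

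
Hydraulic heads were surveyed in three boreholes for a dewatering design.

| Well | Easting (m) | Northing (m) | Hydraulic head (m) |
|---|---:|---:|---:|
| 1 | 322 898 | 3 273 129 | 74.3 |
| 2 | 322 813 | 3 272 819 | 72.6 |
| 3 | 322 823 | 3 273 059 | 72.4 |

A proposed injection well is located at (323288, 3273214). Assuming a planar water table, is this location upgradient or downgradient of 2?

upgradient

Differences from 1: to 2 (Δx, Δy, Δh) = (-85, -310, -1.7); to 3 = (-75, -70, -1.9).
Determinant of the coordinate differences = (-85)·(-70) − (-75)·(-310) = -17300.
∂h/∂x = [(-1.7)·(-70) − (-1.9)·(-310)] / -17300 = +0.02717
∂h/∂y = [(-85)·(-1.9) − (-75)·(-1.7)] / -17300 = -0.001965
Head at (323288, 3273214) = 74.3 + (+0.02717)·(390) + (-0.001965)·(85) = 84.73 m.
That is higher than the 72.6 m at 2, so the point is upgradient.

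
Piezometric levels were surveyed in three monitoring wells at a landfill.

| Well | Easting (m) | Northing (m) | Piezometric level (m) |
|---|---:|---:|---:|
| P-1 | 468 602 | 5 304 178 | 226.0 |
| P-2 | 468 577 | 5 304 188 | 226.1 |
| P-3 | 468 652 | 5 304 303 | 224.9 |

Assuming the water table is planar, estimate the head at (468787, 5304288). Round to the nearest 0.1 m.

224.1 m

With h = a·x + b·y + c and P-1 as origin, the differences give:
  (-25)·a + 10·b = +0.1
  50·a + 125·b = -1.1
Eliminate b (×125 and ×10, subtract): -3625·a = 23.50 → a = ∂h/∂x = -0.006483
Back-substitute: b = ∂h/∂y = -0.006207.
h(468787, 5304288) = 226.0 + (-0.006483)·(185) + (-0.006207)·(110) = 226.0 -1.199 -0.683 = 224.118 m.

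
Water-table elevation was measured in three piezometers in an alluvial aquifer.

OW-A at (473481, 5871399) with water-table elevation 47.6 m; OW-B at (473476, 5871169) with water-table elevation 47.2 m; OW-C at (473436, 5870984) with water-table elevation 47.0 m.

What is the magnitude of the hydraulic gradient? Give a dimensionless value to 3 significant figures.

Differences from OW-A: to OW-B (Δx, Δy, Δh) = (-5, -230, -0.4); to OW-C = (-45, -415, -0.6).
Determinant of the coordinate differences = (-5)·(-415) − (-45)·(-230) = -8275.
∂h/∂x = [(-0.4)·(-415) − (-0.6)·(-230)] / -8275 = -0.003384
∂h/∂y = [(-5)·(-0.6) − (-45)·(-0.4)] / -8275 = +0.001813
|∇h| = √(-0.003384² + 0.001813²) = 0.003839

0.00384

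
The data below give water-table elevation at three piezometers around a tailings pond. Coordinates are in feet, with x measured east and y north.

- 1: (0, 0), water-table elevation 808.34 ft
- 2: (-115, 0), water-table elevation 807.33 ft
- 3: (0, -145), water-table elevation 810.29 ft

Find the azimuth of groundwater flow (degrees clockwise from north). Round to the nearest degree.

∂h/∂x = (807.33 − 808.34) / (-115 − 0) = +0.008783
∂h/∂y = (810.29 − 808.34) / (-145 − 0) = -0.01345
Flow direction (−∇h) has components (-0.008783 E, +0.01345 N).
Azimuth = atan2(E, N) = atan2(-0.008783, +0.01345) = 326.9° ≈ 327°.

327°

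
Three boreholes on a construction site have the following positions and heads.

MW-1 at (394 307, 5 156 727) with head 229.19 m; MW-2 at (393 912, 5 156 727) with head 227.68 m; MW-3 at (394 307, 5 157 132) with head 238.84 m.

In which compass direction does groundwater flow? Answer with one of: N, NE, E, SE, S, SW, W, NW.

S

∂h/∂x = (227.68 − 229.19) / (393912 − 394307) = +0.003823
∂h/∂y = (238.84 − 229.19) / (5157132 − 5156727) = +0.02383
Flow = −∇h = (-0.003823 east, -0.02383 north), which points south.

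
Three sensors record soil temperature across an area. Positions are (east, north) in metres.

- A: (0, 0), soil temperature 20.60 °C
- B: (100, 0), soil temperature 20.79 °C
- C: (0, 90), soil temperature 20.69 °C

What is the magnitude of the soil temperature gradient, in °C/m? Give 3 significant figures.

0.00215 °C/m

∂T/∂x = (20.79 − 20.60) / (100 − 0) = +0.001900
∂T/∂y = (20.69 − 20.60) / (90 − 0) = +0.0010000
|∇f| = √(0.001900² + 0.0010000²) = 0.002147 °C/m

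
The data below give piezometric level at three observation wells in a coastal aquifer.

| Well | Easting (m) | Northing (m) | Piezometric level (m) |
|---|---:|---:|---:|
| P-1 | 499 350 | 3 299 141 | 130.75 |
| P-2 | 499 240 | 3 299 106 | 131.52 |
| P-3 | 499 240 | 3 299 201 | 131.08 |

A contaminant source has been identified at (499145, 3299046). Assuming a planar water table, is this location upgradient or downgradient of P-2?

upgradient

With h = a·x + b·y + c and P-1 as origin, the differences give:
  (-110)·a + (-35)·b = +0.77
  (-110)·a + 60·b = +0.33
Eliminate b (×60 and ×(-35), subtract): -10450·a = 57.750 → a = ∂h/∂x = -0.005526
Back-substitute: b = ∂h/∂y = -0.004632.
Head at (499145, 3299046) = 130.75 + (-0.005526)·(-205) + (-0.004632)·(-95) = 132.32 m.
That is higher than the 131.52 m at P-2, so the point is upgradient.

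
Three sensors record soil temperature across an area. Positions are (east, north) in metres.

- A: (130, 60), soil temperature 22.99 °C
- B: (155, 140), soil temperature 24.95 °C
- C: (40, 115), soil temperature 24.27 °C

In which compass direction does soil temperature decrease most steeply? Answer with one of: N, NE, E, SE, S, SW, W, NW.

S

With T = a·x + b·y + c and A as origin, the differences give:
  25·a + 80·b = +1.96
  (-90)·a + 55·b = +1.28
Eliminate b (×55 and ×80, subtract): 8575·a = 5.400 → a = ∂T/∂x = +0.0006297
Back-substitute: b = ∂T/∂y = +0.02430.
Steepest decrease is along −∇f = (-0.0006297 E, -0.02430 N) → south.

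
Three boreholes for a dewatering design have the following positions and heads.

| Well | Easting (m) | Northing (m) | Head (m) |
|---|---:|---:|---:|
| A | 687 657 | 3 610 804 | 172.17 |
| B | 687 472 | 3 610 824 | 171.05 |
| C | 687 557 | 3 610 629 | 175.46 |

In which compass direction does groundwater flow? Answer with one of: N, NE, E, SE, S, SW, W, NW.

N

Three-point gradient (reference A): Δ to B = (-185, 20, -1.12), Δ to C = (-100, -175, +3.29).
∂h/∂x = +0.003788, ∂h/∂y = -0.02096 (det = 34375).
Flow = −∇h = (-0.003788 east, +0.02096 north), which points north.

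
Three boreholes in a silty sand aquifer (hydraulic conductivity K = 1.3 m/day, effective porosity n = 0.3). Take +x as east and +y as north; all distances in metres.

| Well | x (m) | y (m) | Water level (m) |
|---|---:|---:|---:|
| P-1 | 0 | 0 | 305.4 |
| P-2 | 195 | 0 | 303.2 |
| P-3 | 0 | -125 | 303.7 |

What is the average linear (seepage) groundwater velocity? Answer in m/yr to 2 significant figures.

∂h/∂x = (303.2 − 305.4) / (195 − 0) = -0.01128
∂h/∂y = (303.7 − 305.4) / (-125 − 0) = +0.01360
|∇h| = √(-0.01128² + 0.01360²) = 0.01767
Seepage velocity v = K·i/n = 1.3 × 0.01767 / 0.3 = 0.07657 m/day = 27.97 m/yr.

28 m/yr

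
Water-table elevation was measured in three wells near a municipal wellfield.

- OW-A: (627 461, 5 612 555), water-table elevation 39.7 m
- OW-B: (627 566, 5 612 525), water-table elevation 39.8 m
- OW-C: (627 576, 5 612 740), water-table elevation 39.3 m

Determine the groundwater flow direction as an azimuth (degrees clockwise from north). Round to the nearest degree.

353°

Three-point gradient (reference OW-A): Δ to OW-B = (105, -30, +0.1), Δ to OW-C = (115, 185, -0.4).
∂h/∂x = +0.0002842, ∂h/∂y = -0.002339 (det = 22875).
Flow direction (−∇h) has components (-0.0002842 E, +0.002339 N).
Azimuth = atan2(E, N) = atan2(-0.0002842, +0.002339) = 353.1° ≈ 353°.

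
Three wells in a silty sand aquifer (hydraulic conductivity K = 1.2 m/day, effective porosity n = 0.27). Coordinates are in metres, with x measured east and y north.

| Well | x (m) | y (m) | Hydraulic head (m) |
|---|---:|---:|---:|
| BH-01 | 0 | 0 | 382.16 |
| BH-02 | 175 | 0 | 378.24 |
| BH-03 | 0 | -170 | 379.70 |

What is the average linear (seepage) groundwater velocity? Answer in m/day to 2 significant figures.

0.12 m/day

∂h/∂x = (378.24 − 382.16) / (175 − 0) = -0.02240
∂h/∂y = (379.70 − 382.16) / (-170 − 0) = +0.01447
|∇h| = √(-0.02240² + 0.01447²) = 0.02667
Seepage velocity v = K·i/n = 1.2 × 0.02667 / 0.27 = 0.1185 m/day.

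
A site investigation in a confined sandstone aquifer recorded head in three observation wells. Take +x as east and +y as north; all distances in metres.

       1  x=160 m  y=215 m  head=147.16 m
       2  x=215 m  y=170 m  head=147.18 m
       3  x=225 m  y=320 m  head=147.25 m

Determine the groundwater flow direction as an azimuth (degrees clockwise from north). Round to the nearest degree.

239°

With h = a·x + b·y + c and 1 as origin, the differences give:
  55·a + (-45)·b = +0.02
  65·a + 105·b = +0.09
Eliminate b (×105 and ×(-45), subtract): 8700·a = 6.150 → a = ∂h/∂x = +0.0007069
Back-substitute: b = ∂h/∂y = +0.0004195.
Flow direction (−∇h) has components (-0.0007069 E, -0.0004195 N).
Azimuth = atan2(E, N) = atan2(-0.0007069, -0.0004195) = 239.3° ≈ 239°.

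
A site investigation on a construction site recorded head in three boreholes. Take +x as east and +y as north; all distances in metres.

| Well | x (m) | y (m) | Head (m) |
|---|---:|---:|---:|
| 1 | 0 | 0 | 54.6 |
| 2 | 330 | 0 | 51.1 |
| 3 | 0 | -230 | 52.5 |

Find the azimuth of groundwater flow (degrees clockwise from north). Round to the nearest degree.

131°

∂h/∂x = (51.1 − 54.6) / (330 − 0) = -0.01061
∂h/∂y = (52.5 − 54.6) / (-230 − 0) = +0.009130
Flow direction (−∇h) has components (+0.01061 E, -0.009130 N).
Azimuth = atan2(E, N) = atan2(+0.01061, -0.009130) = 130.7° ≈ 131°.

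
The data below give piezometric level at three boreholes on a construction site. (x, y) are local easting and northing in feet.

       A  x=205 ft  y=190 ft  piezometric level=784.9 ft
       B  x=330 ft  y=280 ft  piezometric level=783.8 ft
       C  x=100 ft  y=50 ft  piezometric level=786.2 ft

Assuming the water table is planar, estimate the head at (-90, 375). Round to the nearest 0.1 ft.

With h = a·x + b·y + c and A as origin, the differences give:
  125·a + 90·b = -1.1
  (-105)·a + (-140)·b = +1.3
Eliminate b (×(-140) and ×90, subtract): -8050·a = 37.00 → a = ∂h/∂x = -0.004596
Back-substitute: b = ∂h/∂y = -0.005839.
h(-90, 375) = 784.9 + (-0.004596)·(-295) + (-0.005839)·(185) = 784.9 +1.356 -1.080 = 785.176 ft.

785.2 ft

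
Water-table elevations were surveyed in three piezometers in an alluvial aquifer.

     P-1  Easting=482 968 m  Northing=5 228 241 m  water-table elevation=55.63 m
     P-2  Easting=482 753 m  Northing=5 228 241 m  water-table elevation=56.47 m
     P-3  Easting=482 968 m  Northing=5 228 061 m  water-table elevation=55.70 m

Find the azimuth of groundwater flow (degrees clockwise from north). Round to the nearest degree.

084°

∂h/∂x = (56.47 − 55.63) / (482753 − 482968) = -0.003907
∂h/∂y = (55.70 − 55.63) / (5228061 − 5228241) = -0.0003889
Flow direction (−∇h) has components (+0.003907 E, +0.0003889 N).
Azimuth = atan2(E, N) = atan2(+0.003907, +0.0003889) = 84.3° ≈ 084°.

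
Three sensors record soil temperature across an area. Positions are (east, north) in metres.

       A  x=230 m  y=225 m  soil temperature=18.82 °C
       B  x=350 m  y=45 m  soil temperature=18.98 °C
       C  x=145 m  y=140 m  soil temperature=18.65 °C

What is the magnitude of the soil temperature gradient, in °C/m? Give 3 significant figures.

0.00175 °C/m

Taking A as reference: B−A = (120, -180, +0.16); C−A = (-85, -85, -0.17).
Solve a·Δx + b·Δy = ΔT: det = 120·(-85) − (-85)·(-180) = -25500.
∂T/∂x = [(+0.16)·(-85) − (-0.17)·(-180)] / -25500 = +0.001733
∂T/∂y = [120·(-0.17) − (-85)·(+0.16)] / -25500 = +0.0002667
|∇f| = √(0.001733² + 0.0002667²) = 0.001753 °C/m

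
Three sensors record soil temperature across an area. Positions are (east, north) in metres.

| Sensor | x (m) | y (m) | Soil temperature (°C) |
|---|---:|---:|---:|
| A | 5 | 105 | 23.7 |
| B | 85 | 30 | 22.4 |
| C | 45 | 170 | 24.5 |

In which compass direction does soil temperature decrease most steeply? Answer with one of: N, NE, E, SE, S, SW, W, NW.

With T = a·x + b·y + c and A as origin, the differences give:
  80·a + (-75)·b = -1.3
  40·a + 65·b = +0.8
Eliminate b (×65 and ×(-75), subtract): 8200·a = -24.50 → a = ∂T/∂x = -0.002988
Back-substitute: b = ∂T/∂y = +0.01415.
Steepest decrease is along −∇f = (+0.002988 E, -0.01415 N) → south.

S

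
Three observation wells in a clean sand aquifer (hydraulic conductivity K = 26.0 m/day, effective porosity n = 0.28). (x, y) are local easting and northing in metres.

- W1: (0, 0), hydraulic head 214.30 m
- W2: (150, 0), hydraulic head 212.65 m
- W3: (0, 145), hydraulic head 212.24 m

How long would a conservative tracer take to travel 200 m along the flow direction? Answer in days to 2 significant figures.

∂h/∂x = (212.65 − 214.30) / (150 − 0) = -0.01100
∂h/∂y = (212.24 − 214.30) / (145 − 0) = -0.01421
|∇h| = √(-0.01100² + -0.01421²) = 0.01797
Seepage velocity v = K·i/n = 26.0 × 0.01797 / 0.28 = 1.669 m/day.
t = 200 / 1.669 = 119.8 days.

120 days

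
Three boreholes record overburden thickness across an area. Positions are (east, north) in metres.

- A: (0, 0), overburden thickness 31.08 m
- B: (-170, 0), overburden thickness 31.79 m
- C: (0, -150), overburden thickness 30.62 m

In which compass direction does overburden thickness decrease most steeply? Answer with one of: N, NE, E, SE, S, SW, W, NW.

∂d/∂x = (31.79 − 31.08) / (-170 − 0) = -0.004176
∂d/∂y = (30.62 − 31.08) / (-150 − 0) = +0.003067
Steepest decrease is along −∇f = (+0.004176 E, -0.003067 N) → southeast.

SE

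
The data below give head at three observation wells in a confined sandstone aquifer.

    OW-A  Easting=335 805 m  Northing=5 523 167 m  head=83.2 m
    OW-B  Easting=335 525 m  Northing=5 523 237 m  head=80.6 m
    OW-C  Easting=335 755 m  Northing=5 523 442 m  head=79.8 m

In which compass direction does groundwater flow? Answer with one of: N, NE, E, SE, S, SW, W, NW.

Taking OW-A as reference: OW-B−OW-A = (-280, 70, -2.6); OW-C−OW-A = (-50, 275, -3.4).
Determinant of the coordinate differences = (-280)·275 − (-50)·70 = -73500.
∂h/∂x = [(-2.6)·275 − (-3.4)·70] / -73500 = +0.006490
∂h/∂y = [(-280)·(-3.4) − (-50)·(-2.6)] / -73500 = -0.01118
Flow = −∇h = (-0.006490 east, +0.01118 north), which points northwest.

NW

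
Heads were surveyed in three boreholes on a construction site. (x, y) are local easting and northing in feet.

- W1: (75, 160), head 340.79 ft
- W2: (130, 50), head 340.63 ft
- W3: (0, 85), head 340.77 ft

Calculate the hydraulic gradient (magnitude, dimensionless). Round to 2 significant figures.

Three-point gradient (reference W1): Δ to W2 = (55, -110, -0.16), Δ to W3 = (-75, -75, -0.02).
∂h/∂x = -0.0007919, ∂h/∂y = +0.001059 (det = -12375).
|∇h| = √(-0.0007919² + 0.001059²) = 0.001322

0.0013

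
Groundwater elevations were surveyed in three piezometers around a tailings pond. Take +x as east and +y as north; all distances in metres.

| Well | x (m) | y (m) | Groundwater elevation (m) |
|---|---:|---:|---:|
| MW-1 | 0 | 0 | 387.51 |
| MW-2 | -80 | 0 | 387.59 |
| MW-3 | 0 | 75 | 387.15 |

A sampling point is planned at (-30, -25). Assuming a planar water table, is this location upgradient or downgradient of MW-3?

∂h/∂x = (387.59 − 387.51) / (-80 − 0) = -0.0010000
∂h/∂y = (387.15 − 387.51) / (75 − 0) = -0.004800
Head at (-30, -25) = 387.51 + (-0.0010000)·(-30) + (-0.004800)·(-25) = 387.66 m.
That is higher than the 387.15 m at MW-3, so the point is upgradient.

upgradient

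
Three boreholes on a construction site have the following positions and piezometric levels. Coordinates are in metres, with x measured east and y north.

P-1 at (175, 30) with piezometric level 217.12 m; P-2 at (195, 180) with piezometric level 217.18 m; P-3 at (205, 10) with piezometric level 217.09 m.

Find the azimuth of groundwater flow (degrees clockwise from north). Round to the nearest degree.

126°

Three-point gradient (reference P-1): Δ to P-2 = (20, 150, +0.06), Δ to P-3 = (30, -20, -0.03).
∂h/∂x = -0.0006735, ∂h/∂y = +0.0004898 (det = -4900).
Flow direction (−∇h) has components (+0.0006735 E, -0.0004898 N).
Azimuth = atan2(E, N) = atan2(+0.0006735, -0.0004898) = 126.0° ≈ 126°.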